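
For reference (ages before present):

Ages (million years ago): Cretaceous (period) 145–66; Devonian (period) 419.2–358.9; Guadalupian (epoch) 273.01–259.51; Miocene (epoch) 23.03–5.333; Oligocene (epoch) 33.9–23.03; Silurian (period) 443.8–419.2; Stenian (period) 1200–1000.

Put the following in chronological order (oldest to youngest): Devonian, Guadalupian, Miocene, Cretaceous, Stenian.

Sorting by start age (descending Ma, since larger Ma = older): Stenian began 1200, Devonian began 419.2, Guadalupian began 273.01, Cretaceous began 145, Miocene began 23.03.

Stenian, Devonian, Guadalupian, Cretaceous, Miocene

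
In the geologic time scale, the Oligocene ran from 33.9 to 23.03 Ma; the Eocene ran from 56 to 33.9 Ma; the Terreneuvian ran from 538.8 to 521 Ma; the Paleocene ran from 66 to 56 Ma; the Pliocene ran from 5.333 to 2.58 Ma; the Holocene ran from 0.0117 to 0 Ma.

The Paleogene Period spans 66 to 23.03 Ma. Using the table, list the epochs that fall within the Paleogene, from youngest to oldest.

Epochs with both bounds inside 66–23.03 Ma: Oligocene (33.9–23.03), Eocene (56–33.9), Paleocene (66–56).

Oligocene, Eocene, Paleocene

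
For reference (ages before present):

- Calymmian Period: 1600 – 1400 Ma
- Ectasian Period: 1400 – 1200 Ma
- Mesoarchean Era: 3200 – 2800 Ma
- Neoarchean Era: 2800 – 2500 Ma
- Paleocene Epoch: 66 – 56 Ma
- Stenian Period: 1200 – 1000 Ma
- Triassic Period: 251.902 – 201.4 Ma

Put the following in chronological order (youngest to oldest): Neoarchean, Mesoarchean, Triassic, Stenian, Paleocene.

The oldest of these is Mesoarchean (starts 3200 Ma) and the youngest is Paleocene (ends 56 Ma).
In between, by decreasing start age: Neoarchean (2800), Stenian (1200), Triassic (251.902).
Listing youngest first means reversing that sequence.

Paleocene, Triassic, Stenian, Neoarchean, Mesoarchean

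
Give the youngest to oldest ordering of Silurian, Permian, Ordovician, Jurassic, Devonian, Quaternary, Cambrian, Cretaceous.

Quaternary, then Cretaceous, then Jurassic, then Permian, then Devonian, then Silurian, then Ordovician, then Cambrian

Group by era (each group listed oldest first) — Paleozoic: Cambrian, Ordovician, Silurian, Devonian, Permian; Mesozoic: Jurassic, Cretaceous; Cenozoic: Quaternary. The eras run Paleozoic → Mesozoic → Cenozoic. Concatenating the groups in that era order and then reversing gives youngest to oldest.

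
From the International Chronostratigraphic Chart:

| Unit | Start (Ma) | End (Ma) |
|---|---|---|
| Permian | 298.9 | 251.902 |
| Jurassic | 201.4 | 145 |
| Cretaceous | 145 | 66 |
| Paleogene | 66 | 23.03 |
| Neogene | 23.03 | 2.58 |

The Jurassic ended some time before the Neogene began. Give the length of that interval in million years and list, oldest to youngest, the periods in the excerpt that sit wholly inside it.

121.97 million years; Cretaceous, Paleogene

End of Jurassic = 145 Ma; start of Neogene = 23.03 Ma.
Gap = 145 − 23.03 = 121.97 Myr.
Periods wholly inside 145–23.03 Ma: Cretaceous (145–66), Paleogene (66–23.03).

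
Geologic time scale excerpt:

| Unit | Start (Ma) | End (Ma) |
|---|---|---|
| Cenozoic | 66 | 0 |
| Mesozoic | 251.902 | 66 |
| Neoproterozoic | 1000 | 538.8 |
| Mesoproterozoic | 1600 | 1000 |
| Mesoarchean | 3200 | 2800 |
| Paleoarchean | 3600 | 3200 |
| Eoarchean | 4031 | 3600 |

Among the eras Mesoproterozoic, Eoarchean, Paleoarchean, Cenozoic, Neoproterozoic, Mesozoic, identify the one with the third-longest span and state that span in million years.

Durations: Mesoproterozoic 600; Eoarchean 431; Paleoarchean 400; Cenozoic 66; Neoproterozoic 461.2; Mesozoic 185.902 Myr.
Sorted longest-first: Mesoproterozoic (600), Neoproterozoic (461.2), Eoarchean (431), Paleoarchean (400), Mesozoic (185.902), Cenozoic (66).
The third longest is Eoarchean at 431 Myr.

Eoarchean, 431 million years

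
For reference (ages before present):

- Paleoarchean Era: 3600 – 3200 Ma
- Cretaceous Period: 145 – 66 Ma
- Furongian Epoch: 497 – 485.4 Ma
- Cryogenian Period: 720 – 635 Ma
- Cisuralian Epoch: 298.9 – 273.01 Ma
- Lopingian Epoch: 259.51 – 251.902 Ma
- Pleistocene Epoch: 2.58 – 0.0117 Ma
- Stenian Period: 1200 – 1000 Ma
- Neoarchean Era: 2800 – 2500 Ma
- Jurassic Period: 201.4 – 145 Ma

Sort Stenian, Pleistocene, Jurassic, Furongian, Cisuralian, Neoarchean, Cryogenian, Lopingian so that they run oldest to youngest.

Neoarchean, then Stenian, then Cryogenian, then Furongian, then Cisuralian, then Lopingian, then Jurassic, then Pleistocene

Read off each span (Ma): Stenian 1200–1000; Pleistocene 2.58–0.0117; Jurassic 201.4–145; Furongian 497–485.4; Cisuralian 298.9–273.01; Neoarchean 2800–2500; Cryogenian 720–635; Lopingian 259.51–251.902.
Larger Ma is older, so oldest→youngest is Neoarchean, Stenian, Cryogenian, Furongian, Cisuralian, Lopingian, Jurassic, Pleistocene.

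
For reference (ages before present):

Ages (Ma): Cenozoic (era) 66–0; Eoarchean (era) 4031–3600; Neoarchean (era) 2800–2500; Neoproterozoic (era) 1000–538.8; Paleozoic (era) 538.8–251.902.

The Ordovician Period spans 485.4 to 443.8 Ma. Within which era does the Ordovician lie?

Paleozoic

The Ordovician (485.4–443.8 Ma) lies entirely within 538.8–251.902 Ma, the Paleozoic Era.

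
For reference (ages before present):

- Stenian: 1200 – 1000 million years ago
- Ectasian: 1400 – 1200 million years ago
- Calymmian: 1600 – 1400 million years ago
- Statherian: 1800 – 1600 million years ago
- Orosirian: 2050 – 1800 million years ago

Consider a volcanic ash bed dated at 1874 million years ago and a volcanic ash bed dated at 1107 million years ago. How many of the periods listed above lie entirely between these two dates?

3

The older date is 1874 Ma and the younger is 1107 Ma.
Periods with start < 1874 and end > 1107 Ma: Statherian (1800–1600), Calymmian (1600–1400), Ectasian (1400–1200).
That is 3 complete periods.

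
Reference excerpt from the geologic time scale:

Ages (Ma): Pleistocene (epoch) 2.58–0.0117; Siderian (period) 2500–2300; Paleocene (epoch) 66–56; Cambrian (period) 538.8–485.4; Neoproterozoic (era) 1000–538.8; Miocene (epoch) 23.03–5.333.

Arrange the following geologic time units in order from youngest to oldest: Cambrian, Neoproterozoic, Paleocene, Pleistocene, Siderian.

Read off each span (Ma): Cambrian 538.8–485.4; Neoproterozoic 1000–538.8; Paleocene 66–56; Pleistocene 2.58–0.0117; Siderian 2500–2300.
Larger Ma is older, so oldest→youngest is Siderian, Neoproterozoic, Cambrian, Paleocene, Pleistocene; reverse it for youngest→oldest.

Pleistocene, Paleocene, Cambrian, Neoproterozoic, Siderian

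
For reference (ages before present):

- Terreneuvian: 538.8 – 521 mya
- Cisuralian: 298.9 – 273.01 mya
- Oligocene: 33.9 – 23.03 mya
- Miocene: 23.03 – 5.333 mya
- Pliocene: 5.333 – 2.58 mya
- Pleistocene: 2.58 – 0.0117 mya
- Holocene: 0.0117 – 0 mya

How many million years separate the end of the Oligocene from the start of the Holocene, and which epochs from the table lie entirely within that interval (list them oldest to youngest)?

The Oligocene closes at 23.03 Ma and the Holocene opens at 0.0117 Ma, so the interval is 23.03 − 0.0117 = 23.0183 Myr.
An epoch fits inside if it starts at or after 23.03 Ma and ends at or before 0.0117 Ma; oldest first that gives Miocene, Pliocene, Pleistocene.

23.0183 million years; Miocene, Pliocene, Pleistocene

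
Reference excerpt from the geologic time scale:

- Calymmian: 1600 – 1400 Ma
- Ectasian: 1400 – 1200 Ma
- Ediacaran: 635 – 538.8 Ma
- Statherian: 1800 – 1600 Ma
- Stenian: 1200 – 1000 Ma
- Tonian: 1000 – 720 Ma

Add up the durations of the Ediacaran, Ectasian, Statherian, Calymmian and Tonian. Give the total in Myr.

Duration is start − end for each: (635 − 538.8) + (1400 − 1200) + (1800 − 1600) + (1600 − 1400) + (1000 − 720).
That is 96.2 + 200 + 200 + 200 + 280, which totals 976.2 million years.

976.2 million years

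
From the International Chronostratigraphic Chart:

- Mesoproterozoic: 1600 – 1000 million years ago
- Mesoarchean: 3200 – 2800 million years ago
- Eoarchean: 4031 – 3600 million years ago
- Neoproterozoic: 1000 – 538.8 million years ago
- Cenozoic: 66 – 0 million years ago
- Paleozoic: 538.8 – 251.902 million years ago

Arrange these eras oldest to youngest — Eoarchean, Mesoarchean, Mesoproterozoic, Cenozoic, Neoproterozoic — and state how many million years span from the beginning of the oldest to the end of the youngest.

Eoarchean, Mesoarchean, Mesoproterozoic, Neoproterozoic, Cenozoic; total span 4031 Myr

From the excerpt: Eoarchean 4031–3600; Mesoarchean 3200–2800; Mesoproterozoic 1600–1000; Cenozoic 66–0; Neoproterozoic 1000–538.8 (Ma).
Larger Ma is earlier, so the oldest is Eoarchean and the youngest is Cenozoic; oldest to youngest: Eoarchean, Mesoarchean, Mesoproterozoic, Neoproterozoic, Cenozoic.
Oldest start 4031 minus youngest end 0 gives 4031 Myr overall.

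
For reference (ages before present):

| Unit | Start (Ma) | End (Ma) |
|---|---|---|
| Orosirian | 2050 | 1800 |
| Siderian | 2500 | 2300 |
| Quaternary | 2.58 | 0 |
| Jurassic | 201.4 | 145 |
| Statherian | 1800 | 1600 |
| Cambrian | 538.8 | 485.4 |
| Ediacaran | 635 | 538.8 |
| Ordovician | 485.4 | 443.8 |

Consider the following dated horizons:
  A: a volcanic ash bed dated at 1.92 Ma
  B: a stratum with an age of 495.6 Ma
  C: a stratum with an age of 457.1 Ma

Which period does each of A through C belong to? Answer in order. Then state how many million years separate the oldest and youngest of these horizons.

A: 1.92 Ma lies in 2.58–0 Ma, so Quaternary.
B: 495.6 Ma lies in 538.8–485.4 Ma, so Cambrian.
C: 457.1 Ma lies in 485.4–443.8 Ma, so Ordovician.
Oldest = 495.6 Ma, youngest = 1.92 Ma → span 493.68 Myr.

A — Quaternary; B — Cambrian; C — Ordovician; span 493.68 million years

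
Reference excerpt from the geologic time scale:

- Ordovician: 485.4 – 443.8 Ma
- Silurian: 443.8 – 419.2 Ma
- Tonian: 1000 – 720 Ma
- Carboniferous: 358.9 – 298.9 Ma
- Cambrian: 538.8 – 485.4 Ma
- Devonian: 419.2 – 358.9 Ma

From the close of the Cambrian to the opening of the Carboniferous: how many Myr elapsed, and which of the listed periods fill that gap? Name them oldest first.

End of Cambrian = 485.4 Ma; start of Carboniferous = 358.9 Ma.
Gap = 485.4 − 358.9 = 126.5 Myr.
Periods wholly inside 485.4–358.9 Ma: Ordovician (485.4–443.8), Silurian (443.8–419.2), Devonian (419.2–358.9).

126.5 million years; Ordovician, Silurian, Devonian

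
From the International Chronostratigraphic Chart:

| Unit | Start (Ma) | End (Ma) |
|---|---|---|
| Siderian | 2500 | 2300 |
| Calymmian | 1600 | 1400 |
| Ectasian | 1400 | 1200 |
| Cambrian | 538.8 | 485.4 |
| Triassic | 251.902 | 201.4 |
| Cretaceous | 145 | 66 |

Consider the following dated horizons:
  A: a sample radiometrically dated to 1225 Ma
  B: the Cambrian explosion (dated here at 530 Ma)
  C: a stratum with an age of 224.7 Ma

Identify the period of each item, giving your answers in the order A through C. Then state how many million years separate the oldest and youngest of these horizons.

A — Ectasian; B — Cambrian; C — Triassic; span 1000.3 million years

Match each age against the start–end ranges in the excerpt: A = 1225 Ma → Ectasian (1400–1200); B = 530 Ma → Cambrian (538.8–485.4); C = 224.7 Ma → Triassic (251.902–201.4).
The largest age is 1225 Ma and the smallest is 224.7 Ma; their difference is 1000.3 Myr.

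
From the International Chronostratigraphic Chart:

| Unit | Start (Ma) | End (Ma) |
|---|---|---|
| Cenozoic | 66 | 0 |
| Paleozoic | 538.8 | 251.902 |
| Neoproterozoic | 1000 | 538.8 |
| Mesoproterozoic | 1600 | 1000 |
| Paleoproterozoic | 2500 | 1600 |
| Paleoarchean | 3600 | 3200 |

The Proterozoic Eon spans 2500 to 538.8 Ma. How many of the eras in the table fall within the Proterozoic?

Eras inside 2500–538.8 Ma: Paleoproterozoic, Mesoproterozoic, Neoproterozoic — 3 in total.

3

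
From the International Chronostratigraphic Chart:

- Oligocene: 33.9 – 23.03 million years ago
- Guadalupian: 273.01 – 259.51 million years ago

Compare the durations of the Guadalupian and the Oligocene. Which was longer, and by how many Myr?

Guadalupian: 273.01 − 259.51 = 13.5 Myr.
Oligocene: 33.9 − 23.03 = 10.87 Myr.
Difference: 13.5 − 10.87 = 2.63 Myr, so the Guadalupian was longer.

Guadalupian, by 2.63 million years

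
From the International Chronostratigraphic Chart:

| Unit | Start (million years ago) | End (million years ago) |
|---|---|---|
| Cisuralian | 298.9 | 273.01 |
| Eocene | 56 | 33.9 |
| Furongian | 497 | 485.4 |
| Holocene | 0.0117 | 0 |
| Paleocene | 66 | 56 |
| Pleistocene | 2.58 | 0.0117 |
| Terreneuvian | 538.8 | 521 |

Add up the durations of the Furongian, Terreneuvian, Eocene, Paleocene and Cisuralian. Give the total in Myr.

87.39 million years

Each duration: Furongian = 11.6; Terreneuvian = 17.8; Eocene = 22.1; Paleocene = 10; Cisuralian = 25.89.
Sum: 11.6 + 17.8 + 22.1 + 10 + 25.89 = 87.39 Myr.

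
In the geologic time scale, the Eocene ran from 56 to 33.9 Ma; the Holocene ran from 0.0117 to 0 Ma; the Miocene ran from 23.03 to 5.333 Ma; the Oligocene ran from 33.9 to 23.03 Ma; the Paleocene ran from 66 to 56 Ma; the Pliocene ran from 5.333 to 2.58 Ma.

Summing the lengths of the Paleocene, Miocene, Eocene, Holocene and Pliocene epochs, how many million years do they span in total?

Each duration: Paleocene = 10; Miocene = 17.697; Eocene = 22.1; Holocene = 0.0117; Pliocene = 2.753.
Sum: 10 + 17.697 + 22.1 + 0.0117 + 2.753 = 52.5617 Myr.

52.5617 million years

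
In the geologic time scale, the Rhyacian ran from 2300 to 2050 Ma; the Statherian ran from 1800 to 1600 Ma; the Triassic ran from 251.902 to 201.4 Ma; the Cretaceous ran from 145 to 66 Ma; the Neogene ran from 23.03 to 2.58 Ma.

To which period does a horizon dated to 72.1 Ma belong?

72.1 Ma lies between 145 and 66 Ma, so it falls in the Cretaceous.

Cretaceous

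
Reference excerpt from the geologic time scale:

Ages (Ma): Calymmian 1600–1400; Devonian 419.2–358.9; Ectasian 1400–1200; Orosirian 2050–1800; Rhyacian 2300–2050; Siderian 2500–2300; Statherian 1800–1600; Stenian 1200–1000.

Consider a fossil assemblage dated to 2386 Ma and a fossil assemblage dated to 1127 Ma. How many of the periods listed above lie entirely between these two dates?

The older date is 2386 Ma and the younger is 1127 Ma.
Periods with start < 2386 and end > 1127 Ma: Rhyacian (2300–2050), Orosirian (2050–1800), Statherian (1800–1600), Calymmian (1600–1400), Ectasian (1400–1200).
That is 5 complete periods.

5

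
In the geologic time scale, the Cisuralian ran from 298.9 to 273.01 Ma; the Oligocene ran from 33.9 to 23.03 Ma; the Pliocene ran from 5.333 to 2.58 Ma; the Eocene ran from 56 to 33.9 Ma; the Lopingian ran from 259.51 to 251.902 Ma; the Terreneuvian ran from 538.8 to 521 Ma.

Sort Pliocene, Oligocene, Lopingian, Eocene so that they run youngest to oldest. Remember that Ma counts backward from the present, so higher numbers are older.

Pliocene, then Oligocene, then Eocene, then Lopingian

Sorting by start age (ascending Ma, since larger Ma = older): Pliocene began 5.333, Oligocene began 33.9, Eocene began 56, Lopingian began 259.51.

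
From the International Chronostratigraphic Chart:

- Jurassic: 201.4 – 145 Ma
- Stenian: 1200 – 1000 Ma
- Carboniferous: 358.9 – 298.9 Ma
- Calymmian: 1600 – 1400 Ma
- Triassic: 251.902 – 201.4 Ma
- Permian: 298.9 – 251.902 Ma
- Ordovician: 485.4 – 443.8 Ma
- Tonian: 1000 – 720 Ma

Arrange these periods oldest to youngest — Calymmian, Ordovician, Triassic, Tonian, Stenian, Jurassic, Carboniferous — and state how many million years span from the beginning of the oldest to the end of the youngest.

Calymmian, Stenian, Tonian, Ordovician, Carboniferous, Triassic, Jurassic; total span 1455 Myr

Start ages (Ma): Calymmian 1600, Stenian 1200, Tonian 1000, Ordovician 485.4, Carboniferous 358.9, Triassic 251.902, Jurassic 201.4.
Ordered oldest to youngest: Calymmian, Stenian, Tonian, Ordovician, Carboniferous, Triassic, Jurassic.
Span = 1600 − 145 = 1455 Myr.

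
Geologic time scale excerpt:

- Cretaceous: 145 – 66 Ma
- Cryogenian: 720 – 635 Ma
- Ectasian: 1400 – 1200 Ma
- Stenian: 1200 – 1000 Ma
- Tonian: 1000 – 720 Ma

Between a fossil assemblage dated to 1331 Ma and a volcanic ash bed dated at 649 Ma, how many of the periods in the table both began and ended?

2

1331 Ma sits inside the Ectasian (1400–1200) and 649 Ma inside the Cryogenian (720–635); neither of those is wholly between the two dates.
The listed periods lying completely between them are Stenian, Tonian — 2 in all.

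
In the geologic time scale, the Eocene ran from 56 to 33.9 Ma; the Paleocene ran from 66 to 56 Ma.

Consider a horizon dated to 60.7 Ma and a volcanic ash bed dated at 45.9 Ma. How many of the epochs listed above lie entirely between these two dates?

Checking each listed span, none has both start < 60.7 Ma and end > 45.9 Ma — every epoch straddles one of the two dates or lies outside them — so the count is 0.

0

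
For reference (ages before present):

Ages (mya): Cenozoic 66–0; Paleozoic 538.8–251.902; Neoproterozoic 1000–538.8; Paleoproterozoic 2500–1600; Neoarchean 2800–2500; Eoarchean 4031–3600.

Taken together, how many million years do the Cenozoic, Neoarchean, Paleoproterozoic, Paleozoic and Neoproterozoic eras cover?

Duration is start − end for each: (66 − 0) + (2800 − 2500) + (2500 − 1600) + (538.8 − 251.902) + (1000 − 538.8).
That is 66 + 300 + 900 + 286.898 + 461.2, which totals 2014.098 million years.

2014.098 million years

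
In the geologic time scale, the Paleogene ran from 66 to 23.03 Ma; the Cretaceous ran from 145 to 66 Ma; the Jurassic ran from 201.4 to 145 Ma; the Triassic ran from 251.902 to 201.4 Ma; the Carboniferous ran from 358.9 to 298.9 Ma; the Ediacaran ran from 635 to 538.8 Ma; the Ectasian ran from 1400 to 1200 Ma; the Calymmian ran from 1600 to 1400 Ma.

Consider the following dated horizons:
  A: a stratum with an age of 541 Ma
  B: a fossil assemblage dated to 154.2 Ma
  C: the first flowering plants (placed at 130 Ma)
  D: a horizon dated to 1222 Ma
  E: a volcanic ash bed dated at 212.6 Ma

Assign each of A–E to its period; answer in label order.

A — Ediacaran; B — Jurassic; C — Cretaceous; D — Ectasian; E — Triassic

A: 541 Ma lies in 635–538.8 Ma, so Ediacaran.
B: 154.2 Ma lies in 201.4–145 Ma, so Jurassic.
C: 130 Ma lies in 145–66 Ma, so Cretaceous.
D: 1222 Ma lies in 1400–1200 Ma, so Ectasian.
E: 212.6 Ma lies in 251.902–201.4 Ma, so Triassic.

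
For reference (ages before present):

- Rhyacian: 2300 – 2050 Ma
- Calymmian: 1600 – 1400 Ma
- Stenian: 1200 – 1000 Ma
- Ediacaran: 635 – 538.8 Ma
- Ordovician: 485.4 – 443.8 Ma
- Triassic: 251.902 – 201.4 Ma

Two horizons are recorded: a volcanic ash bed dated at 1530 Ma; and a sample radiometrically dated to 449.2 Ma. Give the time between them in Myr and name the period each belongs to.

Elapsed time: 1530 − 449.2 = 1080.8 Myr.
1530 Ma lies within 1600–1400 Ma: Calymmian.
449.2 Ma lies within 485.4–443.8 Ma: Ordovician.

1080.8 million years apart; the first in the Calymmian, the second in the Ordovician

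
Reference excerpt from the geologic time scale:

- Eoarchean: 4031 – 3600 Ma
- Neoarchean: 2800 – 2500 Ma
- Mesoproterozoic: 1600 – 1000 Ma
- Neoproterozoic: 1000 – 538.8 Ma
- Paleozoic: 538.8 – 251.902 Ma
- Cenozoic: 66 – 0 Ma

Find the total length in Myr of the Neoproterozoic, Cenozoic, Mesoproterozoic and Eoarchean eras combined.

1558.2 million years

Each duration: Neoproterozoic = 461.2; Cenozoic = 66; Mesoproterozoic = 600; Eoarchean = 431.
Sum: 461.2 + 66 + 600 + 431 = 1558.2 Myr.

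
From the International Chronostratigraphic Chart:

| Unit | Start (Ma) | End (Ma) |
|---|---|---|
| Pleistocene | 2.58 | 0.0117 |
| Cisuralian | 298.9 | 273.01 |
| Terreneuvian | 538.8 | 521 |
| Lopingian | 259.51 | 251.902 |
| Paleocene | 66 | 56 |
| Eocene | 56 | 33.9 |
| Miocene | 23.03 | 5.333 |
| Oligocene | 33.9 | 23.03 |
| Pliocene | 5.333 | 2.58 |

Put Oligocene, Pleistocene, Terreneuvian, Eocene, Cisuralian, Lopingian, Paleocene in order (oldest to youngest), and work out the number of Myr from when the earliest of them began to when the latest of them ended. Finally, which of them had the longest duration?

Terreneuvian → Cisuralian → Lopingian → Paleocene → Eocene → Oligocene → Pleistocene; total span 538.7883 Myr; longest is Cisuralian

Start ages (Ma): Terreneuvian 538.8, Cisuralian 298.9, Lopingian 259.51, Paleocene 66, Eocene 56, Oligocene 33.9, Pleistocene 2.58.
Ordered oldest to youngest: Terreneuvian, Cisuralian, Lopingian, Paleocene, Eocene, Oligocene, Pleistocene.
Span = 538.8 − 0.0117 = 538.7883 Myr.
Durations: Pleistocene 2.5683, Oligocene 10.87, Lopingian 7.608, Eocene 22.1, Terreneuvian 17.8, Cisuralian 25.89, Paleocene 10 → longest is Cisuralian (25.89 Myr).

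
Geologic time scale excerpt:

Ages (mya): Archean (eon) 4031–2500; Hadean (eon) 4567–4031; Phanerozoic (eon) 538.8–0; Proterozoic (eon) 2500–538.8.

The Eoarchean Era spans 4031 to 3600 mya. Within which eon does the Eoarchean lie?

The Eoarchean (4031–3600 Ma) lies entirely within 4031–2500 Ma, the Archean Eon.

Archean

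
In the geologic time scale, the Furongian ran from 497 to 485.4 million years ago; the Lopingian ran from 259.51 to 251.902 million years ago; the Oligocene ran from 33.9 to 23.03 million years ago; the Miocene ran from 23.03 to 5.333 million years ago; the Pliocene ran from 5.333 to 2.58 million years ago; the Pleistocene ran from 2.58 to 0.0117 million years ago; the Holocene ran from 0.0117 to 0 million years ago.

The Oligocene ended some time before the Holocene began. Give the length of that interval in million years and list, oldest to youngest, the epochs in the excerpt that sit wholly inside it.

The Oligocene closes at 23.03 Ma and the Holocene opens at 0.0117 Ma, so the interval is 23.03 − 0.0117 = 23.0183 Myr.
An epoch fits inside if it starts at or after 23.03 Ma and ends at or before 0.0117 Ma; oldest first that gives Miocene, Pliocene, Pleistocene.

23.0183 million years; Miocene, Pliocene, Pleistocene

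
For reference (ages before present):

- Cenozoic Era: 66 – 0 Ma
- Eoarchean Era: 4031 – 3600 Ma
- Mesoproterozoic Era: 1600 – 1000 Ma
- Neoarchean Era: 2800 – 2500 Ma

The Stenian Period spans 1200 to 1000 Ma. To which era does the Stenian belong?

The Stenian (1200–1000 Ma) lies entirely within 1600–1000 Ma, the Mesoproterozoic Era.

Mesoproterozoic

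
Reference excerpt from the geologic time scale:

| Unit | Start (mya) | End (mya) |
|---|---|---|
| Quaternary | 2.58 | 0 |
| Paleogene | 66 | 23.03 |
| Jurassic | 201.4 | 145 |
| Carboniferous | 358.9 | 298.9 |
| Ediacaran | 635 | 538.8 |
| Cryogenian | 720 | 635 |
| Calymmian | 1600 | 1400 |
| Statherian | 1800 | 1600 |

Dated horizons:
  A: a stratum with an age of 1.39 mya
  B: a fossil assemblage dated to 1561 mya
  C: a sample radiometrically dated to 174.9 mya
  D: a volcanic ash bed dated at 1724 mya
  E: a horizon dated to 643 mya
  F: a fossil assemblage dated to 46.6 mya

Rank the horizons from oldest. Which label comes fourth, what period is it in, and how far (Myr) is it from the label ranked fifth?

C, in the Jurassic; 128.3 million years to F

Larger Ma means older, so oldest first: D 1724 > B 1561 > E 643 > C 174.9 > F 46.6 > A 1.39.
Counting 4 along gives C (174.9 Ma); the excerpt puts that inside the Jurassic, 201.4–145 Ma.
Next in line is F (46.6 Ma), and 174.9 − 46.6 = 128.3 Myr.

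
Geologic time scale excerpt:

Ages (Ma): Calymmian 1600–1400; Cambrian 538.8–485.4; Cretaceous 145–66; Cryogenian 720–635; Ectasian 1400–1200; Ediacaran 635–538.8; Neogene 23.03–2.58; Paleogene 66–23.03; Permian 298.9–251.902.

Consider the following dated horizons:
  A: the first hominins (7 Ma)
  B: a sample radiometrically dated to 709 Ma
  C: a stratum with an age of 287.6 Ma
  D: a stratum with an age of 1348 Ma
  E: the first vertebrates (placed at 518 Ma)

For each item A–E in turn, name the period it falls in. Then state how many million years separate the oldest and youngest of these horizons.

A — Neogene; B — Cryogenian; C — Permian; D — Ectasian; E — Cambrian; span 1341 million years

A: 7 Ma lies in 23.03–2.58 Ma, so Neogene.
B: 709 Ma lies in 720–635 Ma, so Cryogenian.
C: 287.6 Ma lies in 298.9–251.902 Ma, so Permian.
D: 1348 Ma lies in 1400–1200 Ma, so Ectasian.
E: 518 Ma lies in 538.8–485.4 Ma, so Cambrian.
Oldest = 1348 Ma, youngest = 7 Ma → span 1341 Myr.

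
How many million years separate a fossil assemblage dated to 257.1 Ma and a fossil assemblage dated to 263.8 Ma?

6.7 million years

263.8 − 257.1 = 6.7 million years.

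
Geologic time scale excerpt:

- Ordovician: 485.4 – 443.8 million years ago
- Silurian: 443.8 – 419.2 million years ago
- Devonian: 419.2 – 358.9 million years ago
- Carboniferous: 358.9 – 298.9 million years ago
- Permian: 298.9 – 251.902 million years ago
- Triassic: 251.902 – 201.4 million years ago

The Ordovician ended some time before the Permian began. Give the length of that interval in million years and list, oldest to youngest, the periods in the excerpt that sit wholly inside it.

The Ordovician closes at 443.8 Ma and the Permian opens at 298.9 Ma, so the interval is 443.8 − 298.9 = 144.9 Myr.
A period fits inside if it starts at or after 443.8 Ma and ends at or before 298.9 Ma; oldest first that gives Silurian, Devonian, Carboniferous.

144.9 million years; Silurian, Devonian, Carboniferous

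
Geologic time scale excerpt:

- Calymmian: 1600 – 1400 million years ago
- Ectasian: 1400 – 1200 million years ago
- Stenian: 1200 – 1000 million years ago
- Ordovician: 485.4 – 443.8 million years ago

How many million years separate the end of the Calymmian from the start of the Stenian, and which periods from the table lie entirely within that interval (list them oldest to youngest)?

200 million years; Ectasian

The Calymmian closes at 1400 Ma and the Stenian opens at 1200 Ma, so the interval is 1400 − 1200 = 200 Myr.
A period fits inside if it starts at or after 1400 Ma and ends at or before 1200 Ma; oldest first that gives Ectasian.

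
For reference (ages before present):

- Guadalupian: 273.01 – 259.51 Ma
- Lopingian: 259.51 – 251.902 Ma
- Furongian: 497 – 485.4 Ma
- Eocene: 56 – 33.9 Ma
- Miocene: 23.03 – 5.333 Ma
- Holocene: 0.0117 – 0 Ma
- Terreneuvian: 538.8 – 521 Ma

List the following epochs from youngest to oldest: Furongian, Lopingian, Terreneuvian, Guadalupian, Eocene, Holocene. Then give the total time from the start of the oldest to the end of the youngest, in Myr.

From the excerpt: Furongian 497–485.4; Lopingian 259.51–251.902; Terreneuvian 538.8–521; Guadalupian 273.01–259.51; Eocene 56–33.9; Holocene 0.0117–0 (Ma).
Larger Ma is earlier, so the oldest is Terreneuvian and the youngest is Holocene; youngest to oldest: Holocene, Eocene, Lopingian, Guadalupian, Furongian, Terreneuvian.
Oldest start 538.8 minus youngest end 0 gives 538.8 Myr overall.

Holocene, Eocene, Lopingian, Guadalupian, Furongian, Terreneuvian; total span 538.8 Myr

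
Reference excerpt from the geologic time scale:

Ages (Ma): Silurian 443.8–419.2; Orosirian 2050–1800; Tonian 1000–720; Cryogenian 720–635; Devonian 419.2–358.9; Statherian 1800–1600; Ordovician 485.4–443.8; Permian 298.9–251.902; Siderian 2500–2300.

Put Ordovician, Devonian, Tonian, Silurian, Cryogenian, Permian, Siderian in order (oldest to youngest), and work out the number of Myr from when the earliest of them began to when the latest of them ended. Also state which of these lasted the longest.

Siderian → Tonian → Cryogenian → Ordovician → Silurian → Devonian → Permian; total span 2248.098 Myr; longest is Tonian

Start ages (Ma): Siderian 2500, Tonian 1000, Cryogenian 720, Ordovician 485.4, Silurian 443.8, Devonian 419.2, Permian 298.9.
Ordered oldest to youngest: Siderian, Tonian, Cryogenian, Ordovician, Silurian, Devonian, Permian.
Span = 2500 − 251.902 = 2248.098 Myr.
Durations: Cryogenian 85, Tonian 280, Permian 46.998, Ordovician 41.6, Devonian 60.3, Silurian 24.6, Siderian 200 → longest is Tonian (280 Myr).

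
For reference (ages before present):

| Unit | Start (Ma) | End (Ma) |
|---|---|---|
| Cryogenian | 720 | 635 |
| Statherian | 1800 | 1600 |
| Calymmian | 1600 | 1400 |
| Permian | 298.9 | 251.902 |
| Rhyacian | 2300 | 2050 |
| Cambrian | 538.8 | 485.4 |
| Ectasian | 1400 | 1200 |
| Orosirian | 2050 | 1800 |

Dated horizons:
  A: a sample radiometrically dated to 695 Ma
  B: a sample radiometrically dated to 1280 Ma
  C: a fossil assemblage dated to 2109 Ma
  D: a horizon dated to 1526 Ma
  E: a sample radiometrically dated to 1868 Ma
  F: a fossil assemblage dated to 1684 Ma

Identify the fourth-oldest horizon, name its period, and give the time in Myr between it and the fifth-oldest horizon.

Sorted oldest-first by Ma: C (2109), E (1868), F (1684), D (1526), B (1280), A (695).
The fourth oldest is D at 1526 Ma, which lies in 1600–1400 Ma: the Calymmian.
The fifth oldest is B at 1280 Ma; separation = |1526 − 1280| = 246 Myr.

D, in the Calymmian; 246 million years to B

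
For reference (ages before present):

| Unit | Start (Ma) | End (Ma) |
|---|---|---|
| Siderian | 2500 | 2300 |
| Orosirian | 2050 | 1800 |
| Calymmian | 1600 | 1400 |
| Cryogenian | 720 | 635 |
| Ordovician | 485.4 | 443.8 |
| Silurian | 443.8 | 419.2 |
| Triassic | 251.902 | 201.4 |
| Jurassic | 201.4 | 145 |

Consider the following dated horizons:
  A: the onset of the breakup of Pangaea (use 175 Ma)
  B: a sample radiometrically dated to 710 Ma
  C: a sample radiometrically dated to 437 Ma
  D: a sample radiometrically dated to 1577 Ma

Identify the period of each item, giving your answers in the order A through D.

A — Jurassic; B — Cryogenian; C — Silurian; D — Calymmian

Match each age against the start–end ranges in the excerpt: A = 175 Ma → Jurassic (201.4–145); B = 710 Ma → Cryogenian (720–635); C = 437 Ma → Silurian (443.8–419.2); D = 1577 Ma → Calymmian (1600–1400).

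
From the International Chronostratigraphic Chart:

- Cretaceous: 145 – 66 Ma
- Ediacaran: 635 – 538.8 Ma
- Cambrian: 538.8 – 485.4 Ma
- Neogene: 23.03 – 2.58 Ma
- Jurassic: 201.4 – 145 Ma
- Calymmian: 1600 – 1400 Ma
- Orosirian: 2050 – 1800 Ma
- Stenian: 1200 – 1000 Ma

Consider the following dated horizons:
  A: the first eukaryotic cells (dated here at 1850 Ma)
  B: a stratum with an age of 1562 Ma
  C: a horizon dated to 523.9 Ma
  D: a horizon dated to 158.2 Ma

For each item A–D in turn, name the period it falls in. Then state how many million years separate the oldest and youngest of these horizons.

A — Orosirian; B — Calymmian; C — Cambrian; D — Jurassic; span 1691.8 million years

A: 1850 Ma lies in 2050–1800 Ma, so Orosirian.
B: 1562 Ma lies in 1600–1400 Ma, so Calymmian.
C: 523.9 Ma lies in 538.8–485.4 Ma, so Cambrian.
D: 158.2 Ma lies in 201.4–145 Ma, so Jurassic.
Oldest = 1850 Ma, youngest = 158.2 Ma → span 1691.8 Myr.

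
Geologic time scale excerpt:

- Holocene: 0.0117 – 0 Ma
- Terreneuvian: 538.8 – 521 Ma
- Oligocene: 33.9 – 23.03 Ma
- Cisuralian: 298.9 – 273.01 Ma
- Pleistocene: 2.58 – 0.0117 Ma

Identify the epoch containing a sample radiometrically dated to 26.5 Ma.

Oligocene

26.5 Ma lies between 33.9 and 23.03 Ma, so it falls in the Oligocene.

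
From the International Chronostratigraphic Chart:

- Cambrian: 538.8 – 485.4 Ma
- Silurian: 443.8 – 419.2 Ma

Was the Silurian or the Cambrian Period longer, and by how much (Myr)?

Silurian: 443.8 − 419.2 = 24.6 Myr.
Cambrian: 538.8 − 485.4 = 53.4 Myr.
Difference: 53.4 − 24.6 = 28.8 Myr, so the Cambrian was longer.

Cambrian, by 28.8 million years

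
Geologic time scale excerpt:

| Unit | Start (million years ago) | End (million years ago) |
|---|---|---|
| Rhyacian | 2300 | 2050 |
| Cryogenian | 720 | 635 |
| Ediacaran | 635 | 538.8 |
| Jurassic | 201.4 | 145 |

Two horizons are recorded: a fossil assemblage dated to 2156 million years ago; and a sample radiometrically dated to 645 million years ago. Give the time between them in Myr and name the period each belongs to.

Elapsed time: 2156 − 645 = 1511 Myr.
2156 Ma lies within 2300–2050 Ma: Rhyacian.
645 Ma lies within 720–635 Ma: Cryogenian.

1511 million years apart; the first in the Rhyacian, the second in the Cryogenian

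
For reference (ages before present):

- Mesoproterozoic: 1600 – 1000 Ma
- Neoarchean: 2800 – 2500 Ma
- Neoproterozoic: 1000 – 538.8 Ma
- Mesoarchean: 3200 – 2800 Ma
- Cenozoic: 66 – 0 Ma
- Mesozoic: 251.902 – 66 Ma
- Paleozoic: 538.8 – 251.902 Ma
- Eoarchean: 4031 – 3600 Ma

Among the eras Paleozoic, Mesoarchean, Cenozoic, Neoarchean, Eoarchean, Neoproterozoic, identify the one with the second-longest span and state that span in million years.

Eoarchean, 431 million years

Durations: Paleozoic 286.898; Mesoarchean 400; Cenozoic 66; Neoarchean 300; Eoarchean 431; Neoproterozoic 461.2 Myr.
Sorted longest-first: Neoproterozoic (461.2), Eoarchean (431), Mesoarchean (400), Neoarchean (300), Paleozoic (286.898), Cenozoic (66).
The second longest is Eoarchean at 431 Myr.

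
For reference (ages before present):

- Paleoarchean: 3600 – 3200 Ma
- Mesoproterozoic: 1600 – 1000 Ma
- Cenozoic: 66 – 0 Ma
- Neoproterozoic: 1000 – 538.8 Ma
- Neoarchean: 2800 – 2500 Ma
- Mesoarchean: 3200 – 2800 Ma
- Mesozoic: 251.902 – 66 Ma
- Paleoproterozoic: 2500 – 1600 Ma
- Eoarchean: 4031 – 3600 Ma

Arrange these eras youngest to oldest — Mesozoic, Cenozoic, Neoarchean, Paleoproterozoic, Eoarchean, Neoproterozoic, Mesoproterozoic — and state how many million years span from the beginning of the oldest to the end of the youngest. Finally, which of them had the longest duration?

Cenozoic → Mesozoic → Neoproterozoic → Mesoproterozoic → Paleoproterozoic → Neoarchean → Eoarchean; total span 4031 Myr; longest is Paleoproterozoic

From the excerpt: Mesozoic 251.902–66; Cenozoic 66–0; Neoarchean 2800–2500; Paleoproterozoic 2500–1600; Eoarchean 4031–3600; Neoproterozoic 1000–538.8; Mesoproterozoic 1600–1000 (Ma).
Larger Ma is earlier, so the oldest is Eoarchean and the youngest is Cenozoic; youngest to oldest: Cenozoic, Mesozoic, Neoproterozoic, Mesoproterozoic, Paleoproterozoic, Neoarchean, Eoarchean.
Oldest start 4031 minus youngest end 0 gives 4031 Myr overall.
Individual lengths (start − end): Mesoproterozoic 600; Neoarchean 300; Paleoproterozoic 900; Mesozoic 185.902; Eoarchean 431; Cenozoic 66; Neoproterozoic 461.2. The largest is Paleoproterozoic at 900 Myr.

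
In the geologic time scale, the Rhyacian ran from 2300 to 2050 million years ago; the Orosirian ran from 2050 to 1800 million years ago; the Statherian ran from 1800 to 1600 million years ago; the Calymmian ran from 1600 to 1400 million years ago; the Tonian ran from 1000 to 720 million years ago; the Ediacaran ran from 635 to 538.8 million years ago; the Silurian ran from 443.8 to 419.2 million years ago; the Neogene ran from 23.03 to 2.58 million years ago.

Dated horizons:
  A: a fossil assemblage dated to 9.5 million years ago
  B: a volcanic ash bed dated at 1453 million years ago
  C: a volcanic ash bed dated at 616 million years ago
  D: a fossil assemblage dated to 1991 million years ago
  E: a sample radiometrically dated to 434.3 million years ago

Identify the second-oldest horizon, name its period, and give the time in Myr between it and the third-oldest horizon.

Sorted oldest-first by Ma: D (1991), B (1453), C (616), E (434.3), A (9.5).
The second oldest is B at 1453 Ma, which lies in 1600–1400 Ma: the Calymmian.
The third oldest is C at 616 Ma; separation = |1453 − 616| = 837 Myr.

B, in the Calymmian; 837 million years to C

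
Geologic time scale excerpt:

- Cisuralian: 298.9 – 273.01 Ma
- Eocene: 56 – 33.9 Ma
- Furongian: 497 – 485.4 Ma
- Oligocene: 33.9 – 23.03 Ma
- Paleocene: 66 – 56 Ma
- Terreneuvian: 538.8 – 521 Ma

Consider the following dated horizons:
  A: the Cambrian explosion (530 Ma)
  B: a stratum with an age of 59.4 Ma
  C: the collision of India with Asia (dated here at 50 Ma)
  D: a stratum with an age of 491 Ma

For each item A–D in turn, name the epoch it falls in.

A — Terreneuvian; B — Paleocene; C — Eocene; D — Furongian

Match each age against the start–end ranges in the excerpt: A = 530 Ma → Terreneuvian (538.8–521); B = 59.4 Ma → Paleocene (66–56); C = 50 Ma → Eocene (56–33.9); D = 491 Ma → Furongian (497–485.4).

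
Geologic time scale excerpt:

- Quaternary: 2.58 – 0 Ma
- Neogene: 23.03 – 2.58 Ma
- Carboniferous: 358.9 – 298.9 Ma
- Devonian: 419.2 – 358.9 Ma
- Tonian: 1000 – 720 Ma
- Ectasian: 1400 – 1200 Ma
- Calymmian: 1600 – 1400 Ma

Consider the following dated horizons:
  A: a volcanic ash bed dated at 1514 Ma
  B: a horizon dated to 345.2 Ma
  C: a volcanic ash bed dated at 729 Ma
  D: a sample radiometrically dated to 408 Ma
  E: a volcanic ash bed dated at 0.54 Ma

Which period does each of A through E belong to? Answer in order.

A: 1514 Ma lies in 1600–1400 Ma, so Calymmian.
B: 345.2 Ma lies in 358.9–298.9 Ma, so Carboniferous.
C: 729 Ma lies in 1000–720 Ma, so Tonian.
D: 408 Ma lies in 419.2–358.9 Ma, so Devonian.
E: 0.54 Ma lies in 2.58–0 Ma, so Quaternary.

A — Calymmian; B — Carboniferous; C — Tonian; D — Devonian; E — Quaternary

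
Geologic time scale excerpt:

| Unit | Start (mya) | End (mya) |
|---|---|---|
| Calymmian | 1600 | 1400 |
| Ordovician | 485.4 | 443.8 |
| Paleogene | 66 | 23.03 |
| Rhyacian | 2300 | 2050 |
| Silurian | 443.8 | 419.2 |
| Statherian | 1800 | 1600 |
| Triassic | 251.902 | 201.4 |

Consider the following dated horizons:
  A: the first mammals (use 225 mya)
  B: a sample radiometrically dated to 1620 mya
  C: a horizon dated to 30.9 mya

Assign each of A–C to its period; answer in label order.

A: 225 Ma lies in 251.902–201.4 Ma, so Triassic.
B: 1620 Ma lies in 1800–1600 Ma, so Statherian.
C: 30.9 Ma lies in 66–23.03 Ma, so Paleogene.

A — Triassic; B — Statherian; C — Paleogene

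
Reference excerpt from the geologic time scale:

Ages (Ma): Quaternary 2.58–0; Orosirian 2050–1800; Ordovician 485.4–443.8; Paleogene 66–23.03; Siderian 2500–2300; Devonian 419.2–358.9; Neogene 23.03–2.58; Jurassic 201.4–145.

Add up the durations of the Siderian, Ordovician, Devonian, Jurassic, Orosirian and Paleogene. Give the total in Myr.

Duration is start − end for each: (2500 − 2300) + (485.4 − 443.8) + (419.2 − 358.9) + (201.4 − 145) + (2050 − 1800) + (66 − 23.03).
That is 200 + 41.6 + 60.3 + 56.4 + 250 + 42.97, which totals 651.27 million years.

651.27 million years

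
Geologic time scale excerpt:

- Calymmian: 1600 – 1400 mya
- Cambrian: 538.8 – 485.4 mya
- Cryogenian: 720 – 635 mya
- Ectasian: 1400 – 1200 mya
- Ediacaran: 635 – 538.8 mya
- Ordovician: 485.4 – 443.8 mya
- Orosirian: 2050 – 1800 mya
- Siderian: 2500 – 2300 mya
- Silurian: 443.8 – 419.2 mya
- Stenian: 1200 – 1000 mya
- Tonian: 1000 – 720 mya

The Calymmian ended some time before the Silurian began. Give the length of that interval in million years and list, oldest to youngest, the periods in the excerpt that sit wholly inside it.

956.2 million years; Ectasian, Stenian, Tonian, Cryogenian, Ediacaran, Cambrian, Ordovician

The Calymmian closes at 1400 Ma and the Silurian opens at 443.8 Ma, so the interval is 1400 − 443.8 = 956.2 Myr.
A period fits inside if it starts at or after 1400 Ma and ends at or before 443.8 Ma; oldest first that gives Ectasian, Stenian, Tonian, Cryogenian, Ediacaran, Cambrian, Ordovician.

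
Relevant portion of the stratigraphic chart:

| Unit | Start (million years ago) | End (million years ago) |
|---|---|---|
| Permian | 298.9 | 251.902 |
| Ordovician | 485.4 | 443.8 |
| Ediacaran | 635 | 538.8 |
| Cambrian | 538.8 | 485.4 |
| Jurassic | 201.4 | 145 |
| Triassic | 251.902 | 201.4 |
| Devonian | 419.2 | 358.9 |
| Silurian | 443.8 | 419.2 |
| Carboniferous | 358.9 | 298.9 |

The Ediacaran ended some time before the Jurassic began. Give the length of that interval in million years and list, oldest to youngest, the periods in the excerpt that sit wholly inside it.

The Ediacaran closes at 538.8 Ma and the Jurassic opens at 201.4 Ma, so the interval is 538.8 − 201.4 = 337.4 Myr.
A period fits inside if it starts at or after 538.8 Ma and ends at or before 201.4 Ma; oldest first that gives Cambrian, Ordovician, Silurian, Devonian, Carboniferous, Permian, Triassic.

337.4 million years; Cambrian, Ordovician, Silurian, Devonian, Carboniferous, Permian, Triassic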